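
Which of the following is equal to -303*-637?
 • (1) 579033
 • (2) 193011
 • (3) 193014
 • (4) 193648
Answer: 2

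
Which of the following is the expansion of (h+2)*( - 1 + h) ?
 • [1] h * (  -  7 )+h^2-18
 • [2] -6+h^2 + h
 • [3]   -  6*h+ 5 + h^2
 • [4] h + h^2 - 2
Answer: 4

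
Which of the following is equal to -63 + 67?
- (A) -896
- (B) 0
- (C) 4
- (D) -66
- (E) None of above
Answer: C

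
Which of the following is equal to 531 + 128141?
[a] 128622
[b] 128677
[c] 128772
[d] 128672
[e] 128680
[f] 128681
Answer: d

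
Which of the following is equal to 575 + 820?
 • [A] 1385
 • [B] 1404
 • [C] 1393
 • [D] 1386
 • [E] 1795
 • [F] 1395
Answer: F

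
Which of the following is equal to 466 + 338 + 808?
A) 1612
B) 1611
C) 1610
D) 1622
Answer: A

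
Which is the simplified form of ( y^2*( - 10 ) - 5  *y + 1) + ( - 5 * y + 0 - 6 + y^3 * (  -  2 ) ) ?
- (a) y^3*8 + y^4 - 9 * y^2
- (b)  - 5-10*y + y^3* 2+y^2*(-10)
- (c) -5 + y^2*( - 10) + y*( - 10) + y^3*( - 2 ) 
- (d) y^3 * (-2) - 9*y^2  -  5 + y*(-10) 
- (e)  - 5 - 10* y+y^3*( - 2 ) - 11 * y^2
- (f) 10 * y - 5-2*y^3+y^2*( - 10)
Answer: c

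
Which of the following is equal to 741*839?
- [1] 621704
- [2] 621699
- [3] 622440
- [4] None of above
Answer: 2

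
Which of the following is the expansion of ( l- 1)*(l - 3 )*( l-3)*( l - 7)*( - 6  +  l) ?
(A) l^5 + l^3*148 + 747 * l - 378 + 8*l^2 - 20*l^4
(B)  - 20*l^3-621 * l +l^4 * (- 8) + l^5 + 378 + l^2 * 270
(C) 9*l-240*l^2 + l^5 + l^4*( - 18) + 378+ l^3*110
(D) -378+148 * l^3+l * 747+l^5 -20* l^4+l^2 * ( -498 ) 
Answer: D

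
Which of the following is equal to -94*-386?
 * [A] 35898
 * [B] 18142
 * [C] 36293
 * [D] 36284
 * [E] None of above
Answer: D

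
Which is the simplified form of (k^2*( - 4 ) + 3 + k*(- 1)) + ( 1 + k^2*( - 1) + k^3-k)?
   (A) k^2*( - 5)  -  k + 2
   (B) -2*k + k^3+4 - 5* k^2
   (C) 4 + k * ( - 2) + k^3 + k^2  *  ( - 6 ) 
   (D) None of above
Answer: B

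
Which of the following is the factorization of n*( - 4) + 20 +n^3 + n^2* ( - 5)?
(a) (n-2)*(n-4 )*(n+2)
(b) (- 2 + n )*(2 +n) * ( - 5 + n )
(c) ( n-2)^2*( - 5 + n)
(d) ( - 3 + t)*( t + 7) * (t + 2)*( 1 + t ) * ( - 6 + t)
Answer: b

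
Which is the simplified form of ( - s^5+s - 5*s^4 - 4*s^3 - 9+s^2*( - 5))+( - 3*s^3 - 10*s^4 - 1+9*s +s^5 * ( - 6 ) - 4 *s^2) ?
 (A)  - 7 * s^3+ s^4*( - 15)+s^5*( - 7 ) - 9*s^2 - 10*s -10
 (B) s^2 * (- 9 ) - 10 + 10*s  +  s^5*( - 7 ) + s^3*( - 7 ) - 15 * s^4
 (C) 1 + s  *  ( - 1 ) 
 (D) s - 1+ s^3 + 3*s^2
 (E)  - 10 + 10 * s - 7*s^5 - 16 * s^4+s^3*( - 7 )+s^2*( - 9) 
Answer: B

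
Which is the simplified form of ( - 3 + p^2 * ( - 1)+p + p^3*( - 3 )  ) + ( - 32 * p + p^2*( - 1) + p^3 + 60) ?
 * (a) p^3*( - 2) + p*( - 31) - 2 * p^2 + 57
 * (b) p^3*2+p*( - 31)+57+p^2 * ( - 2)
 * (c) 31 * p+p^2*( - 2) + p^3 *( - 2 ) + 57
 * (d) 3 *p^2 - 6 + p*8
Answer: a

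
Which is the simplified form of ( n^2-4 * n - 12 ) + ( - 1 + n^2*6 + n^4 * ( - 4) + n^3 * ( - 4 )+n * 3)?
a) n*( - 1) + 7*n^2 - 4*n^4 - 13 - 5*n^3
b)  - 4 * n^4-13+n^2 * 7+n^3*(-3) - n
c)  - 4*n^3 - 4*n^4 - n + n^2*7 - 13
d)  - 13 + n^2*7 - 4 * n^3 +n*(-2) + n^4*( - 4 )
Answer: c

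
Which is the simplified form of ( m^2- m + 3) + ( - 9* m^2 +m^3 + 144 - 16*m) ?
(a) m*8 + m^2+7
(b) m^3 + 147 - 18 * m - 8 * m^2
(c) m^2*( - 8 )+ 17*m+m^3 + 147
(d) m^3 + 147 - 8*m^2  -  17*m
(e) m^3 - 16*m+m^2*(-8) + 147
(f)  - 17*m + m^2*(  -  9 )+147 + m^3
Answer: d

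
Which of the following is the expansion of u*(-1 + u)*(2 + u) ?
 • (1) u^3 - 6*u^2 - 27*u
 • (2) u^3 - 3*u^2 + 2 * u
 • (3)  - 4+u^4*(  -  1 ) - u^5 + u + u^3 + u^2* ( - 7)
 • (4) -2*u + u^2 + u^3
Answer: 4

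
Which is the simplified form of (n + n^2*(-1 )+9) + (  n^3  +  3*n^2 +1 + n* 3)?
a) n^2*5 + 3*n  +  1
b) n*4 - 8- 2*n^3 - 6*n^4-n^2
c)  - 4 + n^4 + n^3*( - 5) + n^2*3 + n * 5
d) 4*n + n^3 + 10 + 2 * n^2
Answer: d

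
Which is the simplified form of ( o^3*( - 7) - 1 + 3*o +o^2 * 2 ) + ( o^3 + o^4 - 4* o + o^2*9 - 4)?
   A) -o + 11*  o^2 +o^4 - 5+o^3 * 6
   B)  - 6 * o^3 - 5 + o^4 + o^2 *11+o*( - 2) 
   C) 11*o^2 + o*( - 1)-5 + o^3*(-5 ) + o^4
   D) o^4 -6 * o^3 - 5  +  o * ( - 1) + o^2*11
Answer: D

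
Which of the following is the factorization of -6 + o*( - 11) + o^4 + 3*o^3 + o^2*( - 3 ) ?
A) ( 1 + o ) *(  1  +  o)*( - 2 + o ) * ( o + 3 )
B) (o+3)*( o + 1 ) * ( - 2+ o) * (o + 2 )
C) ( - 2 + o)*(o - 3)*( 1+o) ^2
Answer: A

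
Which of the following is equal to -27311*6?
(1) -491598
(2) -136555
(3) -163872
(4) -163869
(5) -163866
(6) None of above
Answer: 5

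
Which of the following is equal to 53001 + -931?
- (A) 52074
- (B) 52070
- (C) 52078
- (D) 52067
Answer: B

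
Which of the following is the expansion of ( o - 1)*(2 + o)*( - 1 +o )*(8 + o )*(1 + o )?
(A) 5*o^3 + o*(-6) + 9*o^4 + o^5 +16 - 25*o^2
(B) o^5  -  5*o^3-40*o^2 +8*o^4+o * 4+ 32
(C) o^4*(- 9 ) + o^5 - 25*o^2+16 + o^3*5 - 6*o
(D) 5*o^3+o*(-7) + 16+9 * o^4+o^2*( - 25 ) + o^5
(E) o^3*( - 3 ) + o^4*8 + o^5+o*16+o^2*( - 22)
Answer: A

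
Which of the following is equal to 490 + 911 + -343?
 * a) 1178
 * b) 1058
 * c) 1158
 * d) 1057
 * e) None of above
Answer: b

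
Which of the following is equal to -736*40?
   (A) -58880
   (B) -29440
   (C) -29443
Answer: B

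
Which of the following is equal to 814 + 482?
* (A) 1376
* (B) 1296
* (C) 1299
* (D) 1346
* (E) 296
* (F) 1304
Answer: B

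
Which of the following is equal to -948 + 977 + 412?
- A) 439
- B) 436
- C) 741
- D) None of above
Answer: D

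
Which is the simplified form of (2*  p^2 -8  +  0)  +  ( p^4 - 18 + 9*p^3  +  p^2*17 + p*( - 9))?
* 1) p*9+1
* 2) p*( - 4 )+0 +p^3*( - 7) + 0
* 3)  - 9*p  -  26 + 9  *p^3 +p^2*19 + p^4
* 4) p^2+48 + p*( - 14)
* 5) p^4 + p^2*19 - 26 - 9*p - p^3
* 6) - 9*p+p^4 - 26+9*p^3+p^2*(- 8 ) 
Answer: 3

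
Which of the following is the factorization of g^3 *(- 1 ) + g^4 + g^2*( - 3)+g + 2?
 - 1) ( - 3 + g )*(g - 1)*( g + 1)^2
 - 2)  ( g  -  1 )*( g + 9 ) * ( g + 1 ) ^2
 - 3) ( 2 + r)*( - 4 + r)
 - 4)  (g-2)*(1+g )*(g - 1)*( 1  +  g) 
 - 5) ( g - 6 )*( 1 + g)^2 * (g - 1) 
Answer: 4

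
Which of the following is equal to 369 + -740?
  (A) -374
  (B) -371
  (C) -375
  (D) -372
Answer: B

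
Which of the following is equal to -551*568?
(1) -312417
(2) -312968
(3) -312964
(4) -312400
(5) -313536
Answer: 2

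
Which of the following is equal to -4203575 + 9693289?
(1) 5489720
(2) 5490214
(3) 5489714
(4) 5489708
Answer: 3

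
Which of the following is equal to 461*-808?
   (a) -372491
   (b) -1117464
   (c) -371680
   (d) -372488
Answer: d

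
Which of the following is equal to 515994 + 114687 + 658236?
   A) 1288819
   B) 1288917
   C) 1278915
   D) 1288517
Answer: B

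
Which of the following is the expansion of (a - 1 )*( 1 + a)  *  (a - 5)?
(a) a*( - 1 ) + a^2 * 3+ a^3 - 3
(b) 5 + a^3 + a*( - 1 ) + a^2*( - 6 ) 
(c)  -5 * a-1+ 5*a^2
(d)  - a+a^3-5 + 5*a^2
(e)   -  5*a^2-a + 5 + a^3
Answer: e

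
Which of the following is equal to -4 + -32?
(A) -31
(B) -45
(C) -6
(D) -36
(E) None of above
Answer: D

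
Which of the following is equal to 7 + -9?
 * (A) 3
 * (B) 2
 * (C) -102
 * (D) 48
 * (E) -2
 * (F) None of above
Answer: E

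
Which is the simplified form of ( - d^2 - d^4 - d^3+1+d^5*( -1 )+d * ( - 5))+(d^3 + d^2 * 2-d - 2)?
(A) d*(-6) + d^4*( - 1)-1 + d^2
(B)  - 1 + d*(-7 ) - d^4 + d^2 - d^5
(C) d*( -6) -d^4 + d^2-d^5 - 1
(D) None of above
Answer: C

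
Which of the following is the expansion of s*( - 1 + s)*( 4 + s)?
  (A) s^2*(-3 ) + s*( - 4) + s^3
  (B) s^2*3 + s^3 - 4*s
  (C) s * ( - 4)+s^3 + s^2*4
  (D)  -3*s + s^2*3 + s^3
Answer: B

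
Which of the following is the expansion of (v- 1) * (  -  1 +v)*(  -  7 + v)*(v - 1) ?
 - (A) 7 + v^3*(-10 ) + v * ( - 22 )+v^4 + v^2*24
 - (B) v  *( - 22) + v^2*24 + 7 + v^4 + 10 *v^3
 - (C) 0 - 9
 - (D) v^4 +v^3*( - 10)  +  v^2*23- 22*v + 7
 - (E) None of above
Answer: A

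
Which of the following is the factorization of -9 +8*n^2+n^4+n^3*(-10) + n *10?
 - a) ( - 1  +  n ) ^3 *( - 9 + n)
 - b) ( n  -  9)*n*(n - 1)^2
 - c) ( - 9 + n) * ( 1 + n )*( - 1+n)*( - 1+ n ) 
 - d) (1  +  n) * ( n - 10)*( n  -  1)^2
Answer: c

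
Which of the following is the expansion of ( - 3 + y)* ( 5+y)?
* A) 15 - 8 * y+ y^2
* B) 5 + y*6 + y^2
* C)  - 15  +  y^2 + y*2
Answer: C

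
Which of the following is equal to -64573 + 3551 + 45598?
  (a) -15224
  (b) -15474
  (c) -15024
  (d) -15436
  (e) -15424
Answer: e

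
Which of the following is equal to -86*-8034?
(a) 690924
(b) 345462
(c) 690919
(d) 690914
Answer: a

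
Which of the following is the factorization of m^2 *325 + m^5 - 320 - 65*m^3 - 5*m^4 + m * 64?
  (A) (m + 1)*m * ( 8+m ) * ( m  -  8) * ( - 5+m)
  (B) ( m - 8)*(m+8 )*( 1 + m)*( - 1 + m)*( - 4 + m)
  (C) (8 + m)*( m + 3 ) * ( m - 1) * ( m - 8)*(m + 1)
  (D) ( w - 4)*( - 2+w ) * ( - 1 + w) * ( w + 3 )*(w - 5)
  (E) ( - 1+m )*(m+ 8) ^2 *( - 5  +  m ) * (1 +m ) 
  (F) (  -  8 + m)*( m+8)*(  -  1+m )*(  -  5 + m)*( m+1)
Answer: F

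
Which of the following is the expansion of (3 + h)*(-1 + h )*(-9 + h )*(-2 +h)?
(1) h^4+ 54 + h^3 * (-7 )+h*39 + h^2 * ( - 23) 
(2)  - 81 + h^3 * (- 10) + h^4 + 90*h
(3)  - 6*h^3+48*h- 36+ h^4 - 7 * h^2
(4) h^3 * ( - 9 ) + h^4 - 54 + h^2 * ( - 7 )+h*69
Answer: 4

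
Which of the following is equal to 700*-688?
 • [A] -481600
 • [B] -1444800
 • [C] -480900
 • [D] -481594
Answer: A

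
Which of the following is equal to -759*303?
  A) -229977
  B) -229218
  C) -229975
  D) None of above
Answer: A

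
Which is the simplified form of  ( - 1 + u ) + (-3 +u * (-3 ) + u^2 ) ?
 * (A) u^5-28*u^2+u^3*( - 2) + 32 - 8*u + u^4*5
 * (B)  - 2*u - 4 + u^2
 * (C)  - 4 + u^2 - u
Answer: B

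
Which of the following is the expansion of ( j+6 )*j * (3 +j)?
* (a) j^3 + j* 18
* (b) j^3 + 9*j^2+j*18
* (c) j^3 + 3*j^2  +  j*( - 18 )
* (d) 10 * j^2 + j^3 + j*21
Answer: b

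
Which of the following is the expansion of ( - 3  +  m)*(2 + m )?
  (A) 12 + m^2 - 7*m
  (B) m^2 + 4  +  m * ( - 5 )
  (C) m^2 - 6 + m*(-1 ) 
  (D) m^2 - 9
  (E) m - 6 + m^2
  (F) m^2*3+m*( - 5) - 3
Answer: C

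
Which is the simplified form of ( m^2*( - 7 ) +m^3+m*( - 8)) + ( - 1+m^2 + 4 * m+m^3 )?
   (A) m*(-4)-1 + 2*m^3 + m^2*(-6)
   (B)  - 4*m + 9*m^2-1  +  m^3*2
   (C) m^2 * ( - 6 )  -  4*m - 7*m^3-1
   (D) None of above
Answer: A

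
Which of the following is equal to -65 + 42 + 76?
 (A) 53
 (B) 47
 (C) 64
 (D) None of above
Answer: A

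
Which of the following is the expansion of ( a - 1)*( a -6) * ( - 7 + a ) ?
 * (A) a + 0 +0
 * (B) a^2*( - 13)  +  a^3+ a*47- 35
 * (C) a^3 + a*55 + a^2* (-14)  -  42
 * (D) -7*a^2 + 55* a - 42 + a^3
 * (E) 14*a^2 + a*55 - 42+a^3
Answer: C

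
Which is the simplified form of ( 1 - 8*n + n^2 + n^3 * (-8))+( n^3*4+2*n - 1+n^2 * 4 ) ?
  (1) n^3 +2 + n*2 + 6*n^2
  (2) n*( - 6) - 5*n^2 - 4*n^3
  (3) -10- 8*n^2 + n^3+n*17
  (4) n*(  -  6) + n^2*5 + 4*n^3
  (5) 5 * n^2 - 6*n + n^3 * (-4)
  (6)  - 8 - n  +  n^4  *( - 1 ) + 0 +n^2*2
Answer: 5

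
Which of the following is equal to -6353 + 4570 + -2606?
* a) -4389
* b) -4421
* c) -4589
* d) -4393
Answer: a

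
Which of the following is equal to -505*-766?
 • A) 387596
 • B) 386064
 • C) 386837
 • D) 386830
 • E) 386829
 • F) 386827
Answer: D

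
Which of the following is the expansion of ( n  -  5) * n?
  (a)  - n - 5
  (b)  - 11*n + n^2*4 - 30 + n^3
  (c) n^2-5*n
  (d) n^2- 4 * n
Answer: c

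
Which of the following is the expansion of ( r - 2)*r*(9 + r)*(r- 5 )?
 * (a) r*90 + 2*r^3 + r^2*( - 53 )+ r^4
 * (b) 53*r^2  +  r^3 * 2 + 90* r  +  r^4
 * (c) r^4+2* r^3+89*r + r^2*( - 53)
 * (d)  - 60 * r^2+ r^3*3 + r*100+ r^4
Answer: a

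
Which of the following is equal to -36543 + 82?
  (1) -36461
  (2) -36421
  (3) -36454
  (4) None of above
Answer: 1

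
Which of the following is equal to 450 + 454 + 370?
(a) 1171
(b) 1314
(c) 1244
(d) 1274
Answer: d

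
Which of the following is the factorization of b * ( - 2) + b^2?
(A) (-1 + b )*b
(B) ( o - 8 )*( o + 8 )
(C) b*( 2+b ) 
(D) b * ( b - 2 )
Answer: D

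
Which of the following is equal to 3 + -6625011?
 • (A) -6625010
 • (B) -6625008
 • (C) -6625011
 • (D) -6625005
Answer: B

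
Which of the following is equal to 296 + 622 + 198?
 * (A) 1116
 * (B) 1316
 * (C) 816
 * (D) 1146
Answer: A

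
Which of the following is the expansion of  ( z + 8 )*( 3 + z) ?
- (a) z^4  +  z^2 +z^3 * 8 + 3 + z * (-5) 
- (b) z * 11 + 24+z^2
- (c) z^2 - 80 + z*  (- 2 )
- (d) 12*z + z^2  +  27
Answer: b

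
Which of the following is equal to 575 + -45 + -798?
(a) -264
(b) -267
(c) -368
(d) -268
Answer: d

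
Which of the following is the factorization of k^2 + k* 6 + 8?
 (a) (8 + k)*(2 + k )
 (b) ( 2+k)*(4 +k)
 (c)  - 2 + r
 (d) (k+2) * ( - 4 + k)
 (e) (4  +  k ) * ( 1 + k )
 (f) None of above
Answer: b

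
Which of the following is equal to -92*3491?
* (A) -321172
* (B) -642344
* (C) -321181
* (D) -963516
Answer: A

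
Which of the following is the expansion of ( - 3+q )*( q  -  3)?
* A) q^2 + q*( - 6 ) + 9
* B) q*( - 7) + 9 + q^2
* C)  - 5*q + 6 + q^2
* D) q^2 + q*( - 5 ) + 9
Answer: A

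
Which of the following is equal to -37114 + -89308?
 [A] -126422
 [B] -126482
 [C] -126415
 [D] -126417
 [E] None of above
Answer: A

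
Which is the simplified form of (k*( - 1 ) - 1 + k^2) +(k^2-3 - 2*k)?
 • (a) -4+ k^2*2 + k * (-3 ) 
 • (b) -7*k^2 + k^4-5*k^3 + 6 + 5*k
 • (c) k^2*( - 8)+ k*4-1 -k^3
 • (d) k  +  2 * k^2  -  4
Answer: a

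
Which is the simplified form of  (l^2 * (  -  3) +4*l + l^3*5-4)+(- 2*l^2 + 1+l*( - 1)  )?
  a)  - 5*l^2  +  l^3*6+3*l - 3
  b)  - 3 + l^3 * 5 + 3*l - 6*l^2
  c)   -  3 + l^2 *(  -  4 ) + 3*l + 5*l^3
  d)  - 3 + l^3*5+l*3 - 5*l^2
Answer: d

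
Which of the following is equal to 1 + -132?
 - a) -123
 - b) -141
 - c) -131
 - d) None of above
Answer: c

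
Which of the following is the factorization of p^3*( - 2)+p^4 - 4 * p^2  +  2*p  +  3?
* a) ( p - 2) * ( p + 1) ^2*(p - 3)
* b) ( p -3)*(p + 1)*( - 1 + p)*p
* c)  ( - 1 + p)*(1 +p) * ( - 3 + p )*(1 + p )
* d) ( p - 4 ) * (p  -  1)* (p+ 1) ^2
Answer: c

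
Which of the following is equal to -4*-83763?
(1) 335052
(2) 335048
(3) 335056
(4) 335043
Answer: 1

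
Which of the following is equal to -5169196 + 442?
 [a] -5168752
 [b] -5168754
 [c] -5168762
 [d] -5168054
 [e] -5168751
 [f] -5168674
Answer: b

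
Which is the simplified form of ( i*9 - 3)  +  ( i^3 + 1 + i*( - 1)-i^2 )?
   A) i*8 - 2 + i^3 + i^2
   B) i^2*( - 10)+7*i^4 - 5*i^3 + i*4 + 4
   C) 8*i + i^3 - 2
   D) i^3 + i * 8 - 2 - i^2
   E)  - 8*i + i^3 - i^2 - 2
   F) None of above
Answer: D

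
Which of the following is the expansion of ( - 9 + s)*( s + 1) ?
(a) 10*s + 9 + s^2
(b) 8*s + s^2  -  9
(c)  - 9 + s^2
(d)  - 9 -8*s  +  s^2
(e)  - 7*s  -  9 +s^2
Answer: d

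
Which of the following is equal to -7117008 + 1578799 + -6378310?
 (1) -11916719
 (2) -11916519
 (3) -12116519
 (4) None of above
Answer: 2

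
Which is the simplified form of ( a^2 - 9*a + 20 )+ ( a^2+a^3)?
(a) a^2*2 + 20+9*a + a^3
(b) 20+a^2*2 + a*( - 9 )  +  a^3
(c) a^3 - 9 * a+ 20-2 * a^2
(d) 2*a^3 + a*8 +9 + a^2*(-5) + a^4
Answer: b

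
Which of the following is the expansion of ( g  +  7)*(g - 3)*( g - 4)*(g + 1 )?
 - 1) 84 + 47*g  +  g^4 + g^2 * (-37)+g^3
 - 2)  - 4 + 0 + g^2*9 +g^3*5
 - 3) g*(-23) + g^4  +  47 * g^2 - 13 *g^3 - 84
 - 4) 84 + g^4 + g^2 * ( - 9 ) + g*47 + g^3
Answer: 1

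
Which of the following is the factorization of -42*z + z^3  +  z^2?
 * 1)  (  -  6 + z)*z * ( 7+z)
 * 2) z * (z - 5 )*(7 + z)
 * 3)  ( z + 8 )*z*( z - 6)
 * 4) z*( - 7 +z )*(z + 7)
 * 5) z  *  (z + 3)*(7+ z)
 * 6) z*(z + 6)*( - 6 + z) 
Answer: 1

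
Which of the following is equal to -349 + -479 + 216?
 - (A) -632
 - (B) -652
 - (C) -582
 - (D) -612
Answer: D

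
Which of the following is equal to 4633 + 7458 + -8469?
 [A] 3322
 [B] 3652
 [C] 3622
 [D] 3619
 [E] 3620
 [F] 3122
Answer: C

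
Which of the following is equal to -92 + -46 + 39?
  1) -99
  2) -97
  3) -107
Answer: 1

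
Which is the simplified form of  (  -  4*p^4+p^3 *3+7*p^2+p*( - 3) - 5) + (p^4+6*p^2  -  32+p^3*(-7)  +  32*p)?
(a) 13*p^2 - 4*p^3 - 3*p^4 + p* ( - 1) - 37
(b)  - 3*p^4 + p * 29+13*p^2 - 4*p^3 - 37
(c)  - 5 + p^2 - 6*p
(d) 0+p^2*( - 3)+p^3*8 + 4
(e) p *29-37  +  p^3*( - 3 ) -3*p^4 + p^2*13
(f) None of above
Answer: b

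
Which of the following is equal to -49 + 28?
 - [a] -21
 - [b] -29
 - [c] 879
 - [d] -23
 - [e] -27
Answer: a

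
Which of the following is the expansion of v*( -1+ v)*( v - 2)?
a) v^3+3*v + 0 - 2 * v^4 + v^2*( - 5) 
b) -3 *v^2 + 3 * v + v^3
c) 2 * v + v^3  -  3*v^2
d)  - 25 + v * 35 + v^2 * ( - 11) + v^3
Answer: c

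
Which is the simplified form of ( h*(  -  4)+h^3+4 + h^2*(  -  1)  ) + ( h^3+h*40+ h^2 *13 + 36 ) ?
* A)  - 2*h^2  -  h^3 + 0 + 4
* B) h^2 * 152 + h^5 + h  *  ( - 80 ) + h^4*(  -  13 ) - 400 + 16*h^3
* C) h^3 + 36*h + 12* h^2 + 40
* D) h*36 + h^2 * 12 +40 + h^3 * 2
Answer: D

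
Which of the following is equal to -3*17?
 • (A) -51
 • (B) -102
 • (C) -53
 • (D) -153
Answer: A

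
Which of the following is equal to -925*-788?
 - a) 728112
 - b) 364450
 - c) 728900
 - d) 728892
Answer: c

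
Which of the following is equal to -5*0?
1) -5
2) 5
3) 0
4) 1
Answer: 3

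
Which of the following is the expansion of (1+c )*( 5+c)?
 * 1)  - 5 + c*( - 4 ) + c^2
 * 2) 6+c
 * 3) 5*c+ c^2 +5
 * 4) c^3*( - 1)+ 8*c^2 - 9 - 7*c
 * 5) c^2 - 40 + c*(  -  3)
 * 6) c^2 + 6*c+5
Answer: 6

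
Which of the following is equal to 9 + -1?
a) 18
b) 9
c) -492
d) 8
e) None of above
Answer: d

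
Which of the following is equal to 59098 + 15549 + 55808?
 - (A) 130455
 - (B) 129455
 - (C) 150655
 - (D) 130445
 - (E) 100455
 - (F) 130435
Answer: A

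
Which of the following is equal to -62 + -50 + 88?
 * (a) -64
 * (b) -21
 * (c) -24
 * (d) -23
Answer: c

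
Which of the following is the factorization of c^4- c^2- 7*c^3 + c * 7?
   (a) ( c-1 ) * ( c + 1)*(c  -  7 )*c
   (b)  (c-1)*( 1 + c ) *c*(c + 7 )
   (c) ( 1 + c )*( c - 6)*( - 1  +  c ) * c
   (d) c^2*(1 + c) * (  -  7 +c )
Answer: a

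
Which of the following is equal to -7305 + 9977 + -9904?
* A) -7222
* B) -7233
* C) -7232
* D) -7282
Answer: C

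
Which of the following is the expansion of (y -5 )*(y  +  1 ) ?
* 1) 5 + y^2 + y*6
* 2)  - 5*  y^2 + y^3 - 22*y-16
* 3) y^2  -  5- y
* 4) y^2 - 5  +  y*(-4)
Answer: 4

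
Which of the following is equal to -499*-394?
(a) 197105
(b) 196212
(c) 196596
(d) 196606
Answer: d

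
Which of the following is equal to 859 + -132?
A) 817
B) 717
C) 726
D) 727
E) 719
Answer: D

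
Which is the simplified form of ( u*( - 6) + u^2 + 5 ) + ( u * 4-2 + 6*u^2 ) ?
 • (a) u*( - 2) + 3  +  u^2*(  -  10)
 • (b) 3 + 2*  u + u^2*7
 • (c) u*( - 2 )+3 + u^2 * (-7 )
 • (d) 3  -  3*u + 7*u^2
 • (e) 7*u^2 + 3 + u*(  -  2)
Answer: e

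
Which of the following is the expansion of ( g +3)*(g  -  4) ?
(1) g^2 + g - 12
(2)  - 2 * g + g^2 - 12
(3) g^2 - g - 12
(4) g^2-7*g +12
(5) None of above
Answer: 3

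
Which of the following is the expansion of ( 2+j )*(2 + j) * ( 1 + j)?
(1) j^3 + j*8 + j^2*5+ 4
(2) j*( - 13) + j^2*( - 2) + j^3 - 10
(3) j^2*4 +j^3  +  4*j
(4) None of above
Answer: 1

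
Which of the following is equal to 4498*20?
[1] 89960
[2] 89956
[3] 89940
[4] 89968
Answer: 1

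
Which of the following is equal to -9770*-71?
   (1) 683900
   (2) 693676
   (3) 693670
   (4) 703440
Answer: 3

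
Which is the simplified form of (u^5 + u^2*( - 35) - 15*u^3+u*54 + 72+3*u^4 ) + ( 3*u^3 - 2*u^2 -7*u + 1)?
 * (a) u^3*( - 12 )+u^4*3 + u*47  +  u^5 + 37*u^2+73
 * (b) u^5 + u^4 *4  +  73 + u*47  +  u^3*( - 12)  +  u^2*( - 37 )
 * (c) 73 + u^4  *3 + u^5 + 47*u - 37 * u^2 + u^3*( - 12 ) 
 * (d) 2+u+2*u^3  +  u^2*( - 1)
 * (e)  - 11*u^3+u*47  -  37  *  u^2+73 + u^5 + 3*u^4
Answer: c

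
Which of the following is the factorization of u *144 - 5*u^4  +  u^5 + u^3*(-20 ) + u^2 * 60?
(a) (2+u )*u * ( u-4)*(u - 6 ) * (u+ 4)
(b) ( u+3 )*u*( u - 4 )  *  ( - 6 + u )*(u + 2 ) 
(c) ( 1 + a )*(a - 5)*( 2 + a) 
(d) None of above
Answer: b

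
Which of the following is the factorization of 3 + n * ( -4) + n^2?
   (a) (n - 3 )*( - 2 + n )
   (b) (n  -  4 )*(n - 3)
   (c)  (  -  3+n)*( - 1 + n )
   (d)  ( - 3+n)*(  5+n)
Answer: c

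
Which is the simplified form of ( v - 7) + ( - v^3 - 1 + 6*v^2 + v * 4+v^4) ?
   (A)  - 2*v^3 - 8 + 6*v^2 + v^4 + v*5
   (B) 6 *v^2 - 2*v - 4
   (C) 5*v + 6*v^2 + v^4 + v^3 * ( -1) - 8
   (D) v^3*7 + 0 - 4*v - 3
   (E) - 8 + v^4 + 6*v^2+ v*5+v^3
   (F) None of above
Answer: C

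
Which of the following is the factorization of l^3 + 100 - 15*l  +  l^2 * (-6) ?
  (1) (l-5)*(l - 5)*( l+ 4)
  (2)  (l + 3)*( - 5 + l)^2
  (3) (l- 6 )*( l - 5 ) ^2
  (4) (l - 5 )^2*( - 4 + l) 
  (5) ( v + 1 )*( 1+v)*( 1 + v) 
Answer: 1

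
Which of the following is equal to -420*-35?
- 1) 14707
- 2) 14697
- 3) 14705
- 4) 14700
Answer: 4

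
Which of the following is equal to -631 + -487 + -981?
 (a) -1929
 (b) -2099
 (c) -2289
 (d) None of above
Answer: b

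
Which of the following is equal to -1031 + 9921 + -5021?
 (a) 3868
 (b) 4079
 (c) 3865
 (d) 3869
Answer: d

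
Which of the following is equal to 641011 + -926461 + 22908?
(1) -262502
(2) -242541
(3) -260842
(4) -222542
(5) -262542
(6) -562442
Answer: 5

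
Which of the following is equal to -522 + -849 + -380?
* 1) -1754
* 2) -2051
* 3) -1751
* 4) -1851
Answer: 3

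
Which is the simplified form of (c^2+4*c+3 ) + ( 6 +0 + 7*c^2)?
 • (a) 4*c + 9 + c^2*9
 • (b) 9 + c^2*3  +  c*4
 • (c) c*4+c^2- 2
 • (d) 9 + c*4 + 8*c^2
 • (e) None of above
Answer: d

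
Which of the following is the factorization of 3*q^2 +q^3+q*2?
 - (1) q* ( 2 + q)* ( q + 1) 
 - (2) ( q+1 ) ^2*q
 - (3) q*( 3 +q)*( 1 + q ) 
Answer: 1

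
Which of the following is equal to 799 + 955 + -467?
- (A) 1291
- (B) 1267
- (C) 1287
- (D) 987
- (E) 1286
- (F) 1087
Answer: C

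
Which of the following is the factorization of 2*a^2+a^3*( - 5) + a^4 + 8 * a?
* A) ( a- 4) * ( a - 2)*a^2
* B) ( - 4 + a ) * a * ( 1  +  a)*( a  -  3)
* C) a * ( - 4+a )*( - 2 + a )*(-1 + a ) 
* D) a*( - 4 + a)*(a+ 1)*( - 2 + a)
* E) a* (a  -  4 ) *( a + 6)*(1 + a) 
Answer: D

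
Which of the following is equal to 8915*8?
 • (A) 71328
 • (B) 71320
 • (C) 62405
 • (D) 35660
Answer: B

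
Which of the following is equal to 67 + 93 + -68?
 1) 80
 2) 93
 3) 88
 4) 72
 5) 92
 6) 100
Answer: 5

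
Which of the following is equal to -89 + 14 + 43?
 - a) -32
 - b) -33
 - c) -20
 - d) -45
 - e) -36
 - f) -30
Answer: a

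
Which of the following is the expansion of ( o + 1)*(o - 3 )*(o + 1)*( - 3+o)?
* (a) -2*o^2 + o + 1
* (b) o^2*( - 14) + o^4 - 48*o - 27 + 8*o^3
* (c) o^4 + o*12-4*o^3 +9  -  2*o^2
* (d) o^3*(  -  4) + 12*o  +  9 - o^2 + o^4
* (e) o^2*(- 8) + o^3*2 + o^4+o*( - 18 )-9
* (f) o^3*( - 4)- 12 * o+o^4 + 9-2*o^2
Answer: c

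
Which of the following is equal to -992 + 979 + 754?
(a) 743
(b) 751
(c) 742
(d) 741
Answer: d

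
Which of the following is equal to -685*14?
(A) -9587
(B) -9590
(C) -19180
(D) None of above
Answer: B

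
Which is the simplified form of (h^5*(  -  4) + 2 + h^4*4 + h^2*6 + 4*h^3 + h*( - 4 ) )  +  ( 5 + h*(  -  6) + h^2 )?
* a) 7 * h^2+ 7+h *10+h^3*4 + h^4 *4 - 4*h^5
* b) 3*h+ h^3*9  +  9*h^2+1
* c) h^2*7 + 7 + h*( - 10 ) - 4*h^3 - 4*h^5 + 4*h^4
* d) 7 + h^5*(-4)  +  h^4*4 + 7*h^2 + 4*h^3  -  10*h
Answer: d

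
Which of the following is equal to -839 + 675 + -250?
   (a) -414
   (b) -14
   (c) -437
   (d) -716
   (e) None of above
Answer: a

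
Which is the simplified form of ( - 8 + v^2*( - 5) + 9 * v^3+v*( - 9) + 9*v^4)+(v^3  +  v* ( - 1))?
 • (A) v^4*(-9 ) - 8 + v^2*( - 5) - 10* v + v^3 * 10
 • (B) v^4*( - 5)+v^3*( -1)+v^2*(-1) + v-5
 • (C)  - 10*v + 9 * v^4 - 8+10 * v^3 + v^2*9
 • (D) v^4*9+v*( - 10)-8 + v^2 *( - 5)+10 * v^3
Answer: D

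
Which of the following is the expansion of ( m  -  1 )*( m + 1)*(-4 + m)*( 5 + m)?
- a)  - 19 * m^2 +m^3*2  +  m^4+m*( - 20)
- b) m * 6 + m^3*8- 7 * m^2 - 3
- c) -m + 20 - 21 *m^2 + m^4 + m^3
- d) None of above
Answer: c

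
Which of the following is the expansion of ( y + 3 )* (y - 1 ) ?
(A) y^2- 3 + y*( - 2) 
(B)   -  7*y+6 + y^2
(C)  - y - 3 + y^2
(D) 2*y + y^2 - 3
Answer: D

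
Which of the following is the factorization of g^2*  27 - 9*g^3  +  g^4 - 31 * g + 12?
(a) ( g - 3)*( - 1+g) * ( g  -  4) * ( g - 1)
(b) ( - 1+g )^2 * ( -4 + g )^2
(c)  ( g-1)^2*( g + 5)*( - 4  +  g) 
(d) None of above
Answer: a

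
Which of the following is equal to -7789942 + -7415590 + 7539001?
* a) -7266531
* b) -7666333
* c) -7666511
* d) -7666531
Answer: d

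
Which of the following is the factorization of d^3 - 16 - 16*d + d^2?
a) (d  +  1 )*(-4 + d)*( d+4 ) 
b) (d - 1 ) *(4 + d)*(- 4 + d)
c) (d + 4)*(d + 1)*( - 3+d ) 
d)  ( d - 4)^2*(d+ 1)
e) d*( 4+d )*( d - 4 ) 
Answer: a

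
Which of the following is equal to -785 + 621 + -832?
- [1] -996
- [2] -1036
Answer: 1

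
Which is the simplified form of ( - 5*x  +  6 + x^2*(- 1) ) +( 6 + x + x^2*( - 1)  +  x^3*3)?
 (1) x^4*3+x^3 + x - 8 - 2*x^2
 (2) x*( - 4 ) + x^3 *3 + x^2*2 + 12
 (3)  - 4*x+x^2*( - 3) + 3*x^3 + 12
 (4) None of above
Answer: 4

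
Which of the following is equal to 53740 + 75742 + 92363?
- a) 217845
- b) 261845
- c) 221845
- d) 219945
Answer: c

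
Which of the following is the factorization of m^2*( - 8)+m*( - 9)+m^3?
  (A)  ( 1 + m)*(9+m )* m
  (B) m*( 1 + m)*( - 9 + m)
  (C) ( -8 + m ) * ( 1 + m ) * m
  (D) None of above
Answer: B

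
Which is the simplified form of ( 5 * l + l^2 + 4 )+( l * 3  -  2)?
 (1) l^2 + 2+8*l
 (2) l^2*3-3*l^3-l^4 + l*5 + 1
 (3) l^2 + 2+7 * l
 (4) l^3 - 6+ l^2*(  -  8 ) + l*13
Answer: 1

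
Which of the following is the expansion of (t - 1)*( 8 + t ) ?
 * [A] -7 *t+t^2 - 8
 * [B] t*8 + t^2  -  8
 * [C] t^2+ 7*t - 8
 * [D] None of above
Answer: C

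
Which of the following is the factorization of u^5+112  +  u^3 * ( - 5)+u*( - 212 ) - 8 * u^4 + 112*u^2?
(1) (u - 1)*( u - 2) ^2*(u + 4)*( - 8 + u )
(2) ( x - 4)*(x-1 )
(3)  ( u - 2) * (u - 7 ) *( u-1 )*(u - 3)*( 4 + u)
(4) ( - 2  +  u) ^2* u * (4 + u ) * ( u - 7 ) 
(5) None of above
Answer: 5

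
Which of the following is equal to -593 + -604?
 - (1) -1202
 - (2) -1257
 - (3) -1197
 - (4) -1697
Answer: 3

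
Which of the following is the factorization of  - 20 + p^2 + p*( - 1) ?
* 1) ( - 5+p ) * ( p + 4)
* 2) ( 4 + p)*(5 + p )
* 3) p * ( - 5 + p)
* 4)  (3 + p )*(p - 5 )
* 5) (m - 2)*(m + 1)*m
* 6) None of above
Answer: 1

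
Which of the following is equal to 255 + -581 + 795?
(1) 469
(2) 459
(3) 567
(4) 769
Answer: 1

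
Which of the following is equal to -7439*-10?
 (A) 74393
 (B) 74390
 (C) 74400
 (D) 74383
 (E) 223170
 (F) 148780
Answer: B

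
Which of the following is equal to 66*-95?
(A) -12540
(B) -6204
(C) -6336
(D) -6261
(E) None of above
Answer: E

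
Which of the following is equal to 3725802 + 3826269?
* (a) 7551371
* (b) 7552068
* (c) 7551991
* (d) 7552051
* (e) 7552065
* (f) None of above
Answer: f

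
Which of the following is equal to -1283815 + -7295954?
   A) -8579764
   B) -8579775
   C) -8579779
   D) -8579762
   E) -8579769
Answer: E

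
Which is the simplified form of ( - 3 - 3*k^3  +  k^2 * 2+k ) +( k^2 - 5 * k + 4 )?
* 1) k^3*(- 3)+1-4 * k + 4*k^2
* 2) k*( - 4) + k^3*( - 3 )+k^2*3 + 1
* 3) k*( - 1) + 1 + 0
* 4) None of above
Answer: 2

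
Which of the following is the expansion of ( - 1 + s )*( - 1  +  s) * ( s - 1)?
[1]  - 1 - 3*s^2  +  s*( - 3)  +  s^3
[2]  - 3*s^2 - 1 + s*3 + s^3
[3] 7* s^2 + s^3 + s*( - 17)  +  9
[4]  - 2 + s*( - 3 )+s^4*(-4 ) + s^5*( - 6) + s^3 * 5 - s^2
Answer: 2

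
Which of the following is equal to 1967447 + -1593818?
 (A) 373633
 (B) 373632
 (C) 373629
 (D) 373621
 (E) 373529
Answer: C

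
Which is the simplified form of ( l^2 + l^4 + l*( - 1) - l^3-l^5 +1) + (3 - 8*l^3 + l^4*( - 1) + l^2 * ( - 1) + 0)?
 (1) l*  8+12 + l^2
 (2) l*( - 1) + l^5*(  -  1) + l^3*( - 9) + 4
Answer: 2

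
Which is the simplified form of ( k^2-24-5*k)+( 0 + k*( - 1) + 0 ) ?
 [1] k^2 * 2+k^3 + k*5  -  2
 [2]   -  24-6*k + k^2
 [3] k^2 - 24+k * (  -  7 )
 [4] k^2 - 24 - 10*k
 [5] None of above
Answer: 2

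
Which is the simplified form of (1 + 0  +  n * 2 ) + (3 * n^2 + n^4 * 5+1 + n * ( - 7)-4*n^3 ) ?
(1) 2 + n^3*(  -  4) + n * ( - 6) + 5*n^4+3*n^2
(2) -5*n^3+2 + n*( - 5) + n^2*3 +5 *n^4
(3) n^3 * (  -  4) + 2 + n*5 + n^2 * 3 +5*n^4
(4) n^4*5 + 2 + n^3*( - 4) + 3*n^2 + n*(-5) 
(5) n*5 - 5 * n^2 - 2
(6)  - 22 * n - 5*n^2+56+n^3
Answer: 4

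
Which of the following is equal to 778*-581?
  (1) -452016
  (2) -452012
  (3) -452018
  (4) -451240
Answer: 3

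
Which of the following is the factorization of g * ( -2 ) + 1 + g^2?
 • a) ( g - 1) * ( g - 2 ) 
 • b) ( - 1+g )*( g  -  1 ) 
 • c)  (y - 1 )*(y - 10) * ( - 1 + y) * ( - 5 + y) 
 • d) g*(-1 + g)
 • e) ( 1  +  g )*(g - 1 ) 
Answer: b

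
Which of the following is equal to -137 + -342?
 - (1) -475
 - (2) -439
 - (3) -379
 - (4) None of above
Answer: 4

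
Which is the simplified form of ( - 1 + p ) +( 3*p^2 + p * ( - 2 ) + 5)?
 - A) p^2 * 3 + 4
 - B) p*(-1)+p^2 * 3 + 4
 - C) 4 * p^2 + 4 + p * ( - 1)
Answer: B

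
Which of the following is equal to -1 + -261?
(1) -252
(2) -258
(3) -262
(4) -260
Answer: 3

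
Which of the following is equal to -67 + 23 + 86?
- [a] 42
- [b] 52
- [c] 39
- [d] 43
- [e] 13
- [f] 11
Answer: a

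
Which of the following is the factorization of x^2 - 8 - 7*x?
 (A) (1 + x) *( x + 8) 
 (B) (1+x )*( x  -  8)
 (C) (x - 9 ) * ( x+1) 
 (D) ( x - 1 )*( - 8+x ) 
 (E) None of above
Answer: B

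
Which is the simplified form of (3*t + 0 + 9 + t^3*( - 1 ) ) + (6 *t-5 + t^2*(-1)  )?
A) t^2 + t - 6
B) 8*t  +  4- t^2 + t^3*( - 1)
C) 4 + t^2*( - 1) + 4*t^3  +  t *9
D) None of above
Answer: D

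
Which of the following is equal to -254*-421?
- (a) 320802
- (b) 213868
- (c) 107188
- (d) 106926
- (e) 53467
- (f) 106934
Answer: f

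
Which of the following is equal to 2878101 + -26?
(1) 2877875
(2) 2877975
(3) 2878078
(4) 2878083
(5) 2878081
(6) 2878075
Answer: 6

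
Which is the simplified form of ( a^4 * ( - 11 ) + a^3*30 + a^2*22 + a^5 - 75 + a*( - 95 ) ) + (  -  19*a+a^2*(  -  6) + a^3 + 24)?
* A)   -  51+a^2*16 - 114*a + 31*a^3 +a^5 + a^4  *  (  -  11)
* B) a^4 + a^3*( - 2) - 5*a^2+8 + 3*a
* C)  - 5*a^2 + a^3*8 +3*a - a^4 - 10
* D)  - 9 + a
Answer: A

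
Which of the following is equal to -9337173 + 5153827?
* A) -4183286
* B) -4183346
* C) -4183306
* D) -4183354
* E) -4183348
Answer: B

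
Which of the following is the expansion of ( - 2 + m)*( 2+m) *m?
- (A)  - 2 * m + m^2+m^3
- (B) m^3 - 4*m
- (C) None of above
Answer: B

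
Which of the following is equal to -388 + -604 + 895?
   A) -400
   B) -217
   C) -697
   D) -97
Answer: D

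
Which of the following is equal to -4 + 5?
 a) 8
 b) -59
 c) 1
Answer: c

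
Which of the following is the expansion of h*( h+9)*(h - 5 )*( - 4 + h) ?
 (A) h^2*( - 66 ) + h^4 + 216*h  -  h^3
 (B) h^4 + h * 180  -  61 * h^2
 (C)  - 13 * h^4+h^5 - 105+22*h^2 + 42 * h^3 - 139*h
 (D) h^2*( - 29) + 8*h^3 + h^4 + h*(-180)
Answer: B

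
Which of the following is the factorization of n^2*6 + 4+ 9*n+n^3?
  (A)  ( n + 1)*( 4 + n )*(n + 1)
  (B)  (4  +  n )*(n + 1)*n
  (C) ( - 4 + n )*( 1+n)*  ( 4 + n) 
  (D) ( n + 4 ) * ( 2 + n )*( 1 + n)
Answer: A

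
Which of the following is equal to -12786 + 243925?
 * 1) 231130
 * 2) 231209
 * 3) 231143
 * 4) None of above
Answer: 4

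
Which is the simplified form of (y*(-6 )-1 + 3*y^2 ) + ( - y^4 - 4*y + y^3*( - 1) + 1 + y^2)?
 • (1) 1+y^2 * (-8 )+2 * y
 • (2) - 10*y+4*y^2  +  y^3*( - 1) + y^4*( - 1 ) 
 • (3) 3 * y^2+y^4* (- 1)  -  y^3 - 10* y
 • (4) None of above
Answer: 2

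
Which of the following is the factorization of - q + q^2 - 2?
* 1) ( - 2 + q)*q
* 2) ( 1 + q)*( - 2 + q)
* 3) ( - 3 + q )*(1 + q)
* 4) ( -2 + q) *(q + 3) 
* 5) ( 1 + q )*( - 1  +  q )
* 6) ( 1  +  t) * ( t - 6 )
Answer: 2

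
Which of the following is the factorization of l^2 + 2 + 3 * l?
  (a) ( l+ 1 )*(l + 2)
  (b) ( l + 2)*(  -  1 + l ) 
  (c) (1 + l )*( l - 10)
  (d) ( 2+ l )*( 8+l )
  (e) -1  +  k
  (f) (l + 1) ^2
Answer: a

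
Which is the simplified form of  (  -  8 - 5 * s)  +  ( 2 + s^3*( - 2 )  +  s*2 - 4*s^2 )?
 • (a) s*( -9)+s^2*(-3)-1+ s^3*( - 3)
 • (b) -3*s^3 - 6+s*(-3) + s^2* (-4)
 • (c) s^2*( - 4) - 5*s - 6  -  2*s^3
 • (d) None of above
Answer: d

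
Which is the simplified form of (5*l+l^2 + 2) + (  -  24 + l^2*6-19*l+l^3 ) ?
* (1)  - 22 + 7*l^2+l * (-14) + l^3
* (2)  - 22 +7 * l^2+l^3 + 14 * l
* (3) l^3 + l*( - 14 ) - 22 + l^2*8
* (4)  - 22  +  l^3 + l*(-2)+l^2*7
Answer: 1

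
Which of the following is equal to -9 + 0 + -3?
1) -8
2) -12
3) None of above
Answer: 2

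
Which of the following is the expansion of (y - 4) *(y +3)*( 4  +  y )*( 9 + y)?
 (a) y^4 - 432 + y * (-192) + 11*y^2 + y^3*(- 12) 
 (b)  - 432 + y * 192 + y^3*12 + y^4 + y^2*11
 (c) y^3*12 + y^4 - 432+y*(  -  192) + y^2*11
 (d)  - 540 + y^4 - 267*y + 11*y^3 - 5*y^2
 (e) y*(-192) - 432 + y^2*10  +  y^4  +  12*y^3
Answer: c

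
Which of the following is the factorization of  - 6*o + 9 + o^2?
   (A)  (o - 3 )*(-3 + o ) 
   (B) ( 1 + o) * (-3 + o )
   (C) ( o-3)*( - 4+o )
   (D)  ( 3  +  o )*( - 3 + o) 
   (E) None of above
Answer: A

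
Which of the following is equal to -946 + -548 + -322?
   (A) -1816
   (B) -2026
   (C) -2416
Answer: A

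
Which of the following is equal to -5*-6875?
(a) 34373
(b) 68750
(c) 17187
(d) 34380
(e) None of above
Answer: e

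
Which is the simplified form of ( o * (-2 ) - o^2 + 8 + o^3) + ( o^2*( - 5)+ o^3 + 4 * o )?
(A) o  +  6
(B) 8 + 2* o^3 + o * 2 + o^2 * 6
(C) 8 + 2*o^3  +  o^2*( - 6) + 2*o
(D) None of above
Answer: C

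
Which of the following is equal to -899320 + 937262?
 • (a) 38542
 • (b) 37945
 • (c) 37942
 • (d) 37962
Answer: c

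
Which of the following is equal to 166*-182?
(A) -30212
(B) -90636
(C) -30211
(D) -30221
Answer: A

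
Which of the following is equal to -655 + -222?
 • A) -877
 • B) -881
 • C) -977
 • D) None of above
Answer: A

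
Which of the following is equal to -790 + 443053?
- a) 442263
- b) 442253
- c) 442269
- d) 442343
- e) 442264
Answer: a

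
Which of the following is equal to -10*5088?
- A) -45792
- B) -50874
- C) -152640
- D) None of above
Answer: D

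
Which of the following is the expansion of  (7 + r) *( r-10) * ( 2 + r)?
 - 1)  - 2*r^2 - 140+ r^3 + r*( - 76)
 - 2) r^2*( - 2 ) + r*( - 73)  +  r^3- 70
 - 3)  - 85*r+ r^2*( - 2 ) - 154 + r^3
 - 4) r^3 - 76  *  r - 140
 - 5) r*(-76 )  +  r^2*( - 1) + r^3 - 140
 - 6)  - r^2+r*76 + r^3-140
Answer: 5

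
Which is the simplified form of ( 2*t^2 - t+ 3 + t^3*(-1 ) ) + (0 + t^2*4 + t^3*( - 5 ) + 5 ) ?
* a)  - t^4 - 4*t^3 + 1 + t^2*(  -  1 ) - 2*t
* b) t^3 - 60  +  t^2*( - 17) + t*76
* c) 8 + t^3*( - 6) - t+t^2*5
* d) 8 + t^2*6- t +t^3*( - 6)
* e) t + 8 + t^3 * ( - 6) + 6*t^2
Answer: d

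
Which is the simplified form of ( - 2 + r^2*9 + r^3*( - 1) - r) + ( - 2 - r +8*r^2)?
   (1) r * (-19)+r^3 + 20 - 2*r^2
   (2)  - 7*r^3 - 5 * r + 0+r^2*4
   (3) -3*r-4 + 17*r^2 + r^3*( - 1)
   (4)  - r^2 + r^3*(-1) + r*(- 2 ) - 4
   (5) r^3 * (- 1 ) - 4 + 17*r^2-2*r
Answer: 5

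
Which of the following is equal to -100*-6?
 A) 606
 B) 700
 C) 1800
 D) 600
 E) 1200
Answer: D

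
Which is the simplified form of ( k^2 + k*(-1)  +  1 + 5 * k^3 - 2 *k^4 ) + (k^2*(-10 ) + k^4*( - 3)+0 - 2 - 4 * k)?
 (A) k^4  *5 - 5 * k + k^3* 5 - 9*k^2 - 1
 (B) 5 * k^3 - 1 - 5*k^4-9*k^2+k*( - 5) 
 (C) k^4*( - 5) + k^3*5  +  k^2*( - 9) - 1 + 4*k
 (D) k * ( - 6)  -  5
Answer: B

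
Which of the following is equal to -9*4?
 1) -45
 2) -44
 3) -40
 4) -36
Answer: 4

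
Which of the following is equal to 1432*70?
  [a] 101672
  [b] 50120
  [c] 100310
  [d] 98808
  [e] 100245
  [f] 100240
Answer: f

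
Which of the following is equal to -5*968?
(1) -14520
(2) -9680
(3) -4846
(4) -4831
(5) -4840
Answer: 5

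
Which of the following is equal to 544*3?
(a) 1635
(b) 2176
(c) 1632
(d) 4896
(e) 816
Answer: c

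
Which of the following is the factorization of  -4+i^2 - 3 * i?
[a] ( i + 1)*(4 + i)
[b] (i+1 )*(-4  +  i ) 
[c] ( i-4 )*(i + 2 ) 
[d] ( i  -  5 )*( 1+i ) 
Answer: b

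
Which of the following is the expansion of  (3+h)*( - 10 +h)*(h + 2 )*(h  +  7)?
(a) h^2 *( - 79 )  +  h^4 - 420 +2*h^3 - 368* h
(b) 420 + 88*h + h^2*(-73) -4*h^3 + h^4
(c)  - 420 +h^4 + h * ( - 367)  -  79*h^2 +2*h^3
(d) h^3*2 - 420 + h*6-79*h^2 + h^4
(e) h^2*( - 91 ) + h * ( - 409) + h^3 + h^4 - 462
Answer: a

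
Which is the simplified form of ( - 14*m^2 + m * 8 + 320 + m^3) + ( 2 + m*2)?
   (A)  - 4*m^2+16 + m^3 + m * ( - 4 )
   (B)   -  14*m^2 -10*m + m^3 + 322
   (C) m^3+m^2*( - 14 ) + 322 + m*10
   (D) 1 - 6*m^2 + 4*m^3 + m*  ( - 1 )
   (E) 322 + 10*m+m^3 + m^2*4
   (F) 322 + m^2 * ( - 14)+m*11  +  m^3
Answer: C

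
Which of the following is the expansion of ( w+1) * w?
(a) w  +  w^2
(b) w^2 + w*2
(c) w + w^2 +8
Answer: a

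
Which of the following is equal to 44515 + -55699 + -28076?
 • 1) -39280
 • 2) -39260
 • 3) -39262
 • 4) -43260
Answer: 2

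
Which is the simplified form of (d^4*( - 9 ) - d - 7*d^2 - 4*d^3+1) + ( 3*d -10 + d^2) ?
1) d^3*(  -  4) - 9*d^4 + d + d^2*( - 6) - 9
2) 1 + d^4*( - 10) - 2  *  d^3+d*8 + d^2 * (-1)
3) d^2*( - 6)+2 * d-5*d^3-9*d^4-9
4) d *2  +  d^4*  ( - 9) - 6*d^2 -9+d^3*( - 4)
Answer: 4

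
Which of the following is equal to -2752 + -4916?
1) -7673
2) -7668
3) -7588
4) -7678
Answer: 2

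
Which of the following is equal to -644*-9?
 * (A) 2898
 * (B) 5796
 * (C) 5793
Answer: B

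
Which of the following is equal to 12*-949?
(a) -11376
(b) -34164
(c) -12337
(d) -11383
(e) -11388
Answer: e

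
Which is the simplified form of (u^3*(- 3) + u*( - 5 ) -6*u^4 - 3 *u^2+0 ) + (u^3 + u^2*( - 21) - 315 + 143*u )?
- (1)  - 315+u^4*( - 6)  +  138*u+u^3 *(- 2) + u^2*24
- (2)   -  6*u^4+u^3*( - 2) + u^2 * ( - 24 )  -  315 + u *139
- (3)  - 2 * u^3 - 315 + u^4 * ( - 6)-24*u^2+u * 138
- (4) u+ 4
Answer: 3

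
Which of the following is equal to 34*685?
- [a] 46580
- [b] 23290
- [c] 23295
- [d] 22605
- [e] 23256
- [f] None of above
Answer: b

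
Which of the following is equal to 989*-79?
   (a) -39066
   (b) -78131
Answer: b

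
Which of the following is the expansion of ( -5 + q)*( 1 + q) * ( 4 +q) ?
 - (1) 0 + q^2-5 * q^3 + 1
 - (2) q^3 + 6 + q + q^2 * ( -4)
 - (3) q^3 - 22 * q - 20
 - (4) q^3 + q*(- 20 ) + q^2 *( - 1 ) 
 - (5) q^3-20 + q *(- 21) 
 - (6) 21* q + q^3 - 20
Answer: 5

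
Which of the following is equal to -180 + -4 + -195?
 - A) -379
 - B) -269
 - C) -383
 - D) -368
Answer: A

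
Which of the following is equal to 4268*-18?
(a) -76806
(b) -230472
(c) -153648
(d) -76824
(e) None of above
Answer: d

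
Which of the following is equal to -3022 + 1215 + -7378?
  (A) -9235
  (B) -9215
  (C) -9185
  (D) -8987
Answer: C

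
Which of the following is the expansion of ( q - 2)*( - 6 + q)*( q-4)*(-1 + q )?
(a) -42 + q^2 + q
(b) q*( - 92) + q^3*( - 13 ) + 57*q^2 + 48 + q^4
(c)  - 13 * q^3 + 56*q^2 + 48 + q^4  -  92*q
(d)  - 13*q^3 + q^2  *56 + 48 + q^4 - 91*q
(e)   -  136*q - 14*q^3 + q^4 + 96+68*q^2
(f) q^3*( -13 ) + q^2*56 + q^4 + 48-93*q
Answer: c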